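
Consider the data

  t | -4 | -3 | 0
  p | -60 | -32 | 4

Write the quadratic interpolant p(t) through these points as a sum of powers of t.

p(t) = -4t^2 + 4

Build the Lagrange basis polynomials:
L_0(t) = (t + 3)t / [4] = (1/4)t^2 + (3/4)t
L_1(t) = (t + 4)t / [-3] = -(1/3)t^2 - (4/3)t
L_2(t) = (t + 4)(t + 3) / [12] = (1/12)t^2 + (7/12)t + 1
p(t) = (-60)·L_0 + (-32)·L_1 + 4·L_2
  (-60)·L_0(t) = -15t^2 - 45t
  (-32)·L_1(t) = (32/3)t^2 + (128/3)t
  4·L_2(t) = (1/3)t^2 + (7/3)t + 4
Adding term by term: -4t^2 + 4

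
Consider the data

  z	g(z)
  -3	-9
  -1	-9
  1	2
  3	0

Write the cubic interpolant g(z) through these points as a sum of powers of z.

g(z) = -(1/2)z^3 - (1/8)z^2 + 6z - 27/8

Newton's divided differences:
g[-3,-1] = (-9 - (-9)) / (-1 - (-3)) = 0
g[-1,1] = (2 - (-9)) / (1 - (-1)) = 11/2
g[1,3] = (0 - 2) / (3 - 1) = -1
g[-3,-1,1] = (11/2 - 0) / (1 - (-3)) = 11/8
g[-1,1,3] = (-1 - 11/2) / (3 - (-1)) = -13/8
g[-3,-1,1,3] = (-13/8 - 11/8) / (3 - (-3)) = -1/2
g(z) = -9 + (11/8)·(z + 3)(z + 1) + (-1/2)·(z + 3)(z + 1)(z - 1)
Expanding: g(z) = -(1/2)z^3 - (1/8)z^2 + 6z - 27/8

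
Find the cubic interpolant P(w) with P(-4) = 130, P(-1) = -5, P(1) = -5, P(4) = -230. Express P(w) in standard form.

Newton's divided differences:
P[-4,-1] = (-5 - 130) / (-1 - (-4)) = -45
P[-1,1] = (-5 - (-5)) / (1 - (-1)) = 0
P[1,4] = (-230 - (-5)) / (4 - 1) = -75
P[-4,-1,1] = (0 - (-45)) / (1 - (-4)) = 9
P[-1,1,4] = (-75 - 0) / (4 - (-1)) = -15
P[-4,-1,1,4] = (-15 - 9) / (4 - (-4)) = -3
P(w) = 130 + (-45)·(w + 4) + 9·(w + 4)(w + 1) + (-3)·(w + 4)(w + 1)(w - 1)
Expanding: P(w) = -3w^3 - 3w^2 + 3w - 2

P(w) = -3w^3 - 3w^2 + 3w - 2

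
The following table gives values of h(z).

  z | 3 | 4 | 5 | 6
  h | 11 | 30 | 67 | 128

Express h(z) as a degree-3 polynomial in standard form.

h(z) = z^3 - 3z^2 + 3z + 2

Newton's divided differences:
h[3,4] = (30 - 11) / (4 - 3) = 19
h[4,5] = (67 - 30) / (5 - 4) = 37
h[5,6] = (128 - 67) / (6 - 5) = 61
h[3,4,5] = (37 - 19) / (5 - 3) = 9
h[4,5,6] = (61 - 37) / (6 - 4) = 12
h[3,4,5,6] = (12 - 9) / (6 - 3) = 1
h(z) = 11 + 19·(z - 3) + 9·(z - 3)(z - 4) + 1·(z - 3)(z - 4)(z - 5)
Expanding: h(z) = z^3 - 3z^2 + 3z + 2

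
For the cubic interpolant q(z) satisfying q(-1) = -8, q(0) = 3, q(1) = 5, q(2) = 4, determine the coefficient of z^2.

-9/2

Build the Lagrange basis polynomials:
L_0(z) = z(z - 1)(z - 2) / [-6] = -(1/6)z^3 + (1/2)z^2 - (1/3)z
L_1(z) = (z + 1)(z - 1)(z - 2) / [2] = (1/2)z^3 - z^2 - (1/2)z + 1
L_2(z) = (z + 1)z(z - 2) / [-2] = -(1/2)z^3 + (1/2)z^2 + z
L_3(z) = (z + 1)z(z - 1) / [6] = (1/6)z^3 - (1/6)z
q(z) = (-8)·L_0 + 3·L_1 + 5·L_2 + 4·L_3
Only the coefficient of z^2 is needed; take it from each L_i and combine:
(-8)·(1/2) + 3·(-1) + 5·(1/2) + 4·(0) = -9/2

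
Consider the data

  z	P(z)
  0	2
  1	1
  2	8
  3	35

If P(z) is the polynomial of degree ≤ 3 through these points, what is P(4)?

L_0(4) = (3)·(2)·(1)/[(-1)·(-2)·(-3)] = -1
L_1(4) = (4)·(2)·(1)/[(1)·(-1)·(-2)] = 4
L_2(4) = (4)·(3)·(1)/[(2)·(1)·(-1)] = -6
L_3(4) = (4)·(3)·(2)/[(3)·(2)·(1)] = 4
Sum: 2·(-1) + 1·(4) + 8·(-6) + 35·(4) = 94

94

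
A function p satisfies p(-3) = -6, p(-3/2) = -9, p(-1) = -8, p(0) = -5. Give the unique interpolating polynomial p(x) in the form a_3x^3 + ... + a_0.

p(x) = -(4/9)x^3 - (4/9)x^2 + 3x - 5

Newton's divided differences:
p[-3,-3/2] = (-9 - (-6)) / (-3/2 - (-3)) = -2
p[-3/2,-1] = (-8 - (-9)) / (-1 - (-3/2)) = 2
p[-1,0] = (-5 - (-8)) / (0 - (-1)) = 3
p[-3,-3/2,-1] = (2 - (-2)) / (-1 - (-3)) = 2
p[-3/2,-1,0] = (3 - 2) / (0 - (-3/2)) = 2/3
p[-3,-3/2,-1,0] = (2/3 - 2) / (0 - (-3)) = -4/9
p(x) = -6 + (-2)·(x + 3) + 2·(x + 3)(x + 3/2) + (-4/9)·(x + 3)(x + 3/2)(x + 1)
Expanding: p(x) = -(4/9)x^3 - (4/9)x^2 + 3x - 5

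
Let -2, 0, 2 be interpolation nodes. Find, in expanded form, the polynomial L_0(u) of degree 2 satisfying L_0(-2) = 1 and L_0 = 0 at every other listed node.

L_0(u) = u(u - 2) / [(-2)·(-4)]
       = (u^2 - 2u) / (8)

L_0(u) = (1/8)u^2 - (1/4)u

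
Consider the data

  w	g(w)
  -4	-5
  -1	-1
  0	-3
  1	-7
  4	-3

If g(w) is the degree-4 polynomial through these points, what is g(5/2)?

Evaluate each Lagrange basis at w = 5/2:
L_0(5/2) = (7/2)·(5/2)·(3/2)·(-3/2)/[(-3)·(-4)·(-5)·(-8)] = -21/512
L_1(5/2) = (13/2)·(5/2)·(3/2)·(-3/2)/[(3)·(-1)·(-2)·(-5)] = 39/32
L_2(5/2) = (13/2)·(7/2)·(3/2)·(-3/2)/[(4)·(1)·(-1)·(-4)] = -819/256
L_3(5/2) = (13/2)·(7/2)·(5/2)·(-3/2)/[(5)·(2)·(1)·(-3)] = 91/32
L_4(5/2) = (13/2)·(7/2)·(5/2)·(3/2)/[(8)·(5)·(4)·(3)] = 91/512
Sum: (-5)·(-21/512) + (-1)·(39/32) + (-3)·(-819/256) + (-7)·(91/32) + (-3)·(91/512) = -3035/256

-3035/256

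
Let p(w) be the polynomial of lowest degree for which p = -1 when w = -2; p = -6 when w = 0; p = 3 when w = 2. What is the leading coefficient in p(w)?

7/4

The leading coefficient equals the top divided difference p[-2,0,2].
p[-2,0] = (-6 - (-1)) / (0 - (-2)) = -5/2
p[0,2] = (3 - (-6)) / (2 - 0) = 9/2
p[-2,0,2] = (9/2 - (-5/2)) / (2 - (-2)) = 7/4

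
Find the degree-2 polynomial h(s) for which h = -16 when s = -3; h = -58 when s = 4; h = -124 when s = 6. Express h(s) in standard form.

h(s) = -3s^2 - 3s + 2

Build the Lagrange basis polynomials:
L_0(s) = (s - 4)(s - 6) / [63] = (1/63)s^2 - (10/63)s + 8/21
L_1(s) = (s + 3)(s - 6) / [-14] = -(1/14)s^2 + (3/14)s + 9/7
L_2(s) = (s + 3)(s - 4) / [18] = (1/18)s^2 - (1/18)s - 2/3
h(s) = (-16)·L_0 + (-58)·L_1 + (-124)·L_2
  (-16)·L_0(s) = -(16/63)s^2 + (160/63)s - 128/21
  (-58)·L_1(s) = (29/7)s^2 - (87/7)s - 522/7
  (-124)·L_2(s) = -(62/9)s^2 + (62/9)s + 248/3
Adding term by term: -3s^2 - 3s + 2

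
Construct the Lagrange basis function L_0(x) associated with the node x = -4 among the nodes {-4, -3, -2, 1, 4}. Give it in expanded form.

L_0(x) = (1/80)x^4 - (3/16)x^2 - (1/8)x + 3/10

L_0(x) = (x + 3)(x + 2)(x - 1)(x - 4) / [(-1)·(-2)·(-5)·(-8)]
       = (x^4 - 15x^2 - 10x + 24) / (80)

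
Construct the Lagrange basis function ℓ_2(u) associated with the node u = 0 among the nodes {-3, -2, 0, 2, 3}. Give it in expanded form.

ℓ_2(u) = (1/36)u^4 - (13/36)u^2 + 1

ℓ_2(u) = (u + 3)(u + 2)(u - 2)(u - 3) / [(3)·(2)·(-2)·(-3)]
       = (u^4 - 13u^2 + 36) / (36)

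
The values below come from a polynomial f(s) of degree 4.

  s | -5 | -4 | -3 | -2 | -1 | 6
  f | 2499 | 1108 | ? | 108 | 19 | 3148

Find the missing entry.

403

The 5 known values determine f uniquely (degree ≤ 4).
Evaluate each Lagrange basis at s = -3:
L_0(-3) = (1)·(-1)·(-2)·(-9)/[(-1)·(-3)·(-4)·(-11)] = -3/22
L_1(-3) = (2)·(-1)·(-2)·(-9)/[(1)·(-2)·(-3)·(-10)] = 3/5
L_2(-3) = (2)·(1)·(-2)·(-9)/[(3)·(2)·(-1)·(-8)] = 3/4
L_3(-3) = (2)·(1)·(-1)·(-9)/[(4)·(3)·(1)·(-7)] = -3/14
L_4(-3) = (2)·(1)·(-1)·(-2)/[(11)·(10)·(8)·(7)] = 1/1540
Sum: 2499·(-3/22) + 1108·(3/5) + 108·(3/4) + 19·(-3/14) + 3148·(1/1540) = 403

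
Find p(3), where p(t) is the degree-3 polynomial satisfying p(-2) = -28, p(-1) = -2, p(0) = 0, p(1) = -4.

42

Using Newton's divided-difference form:
p[-2,-1] = (-2 - (-28)) / (-1 - (-2)) = 26
p[-1,0] = (0 - (-2)) / (0 - (-1)) = 2
p[0,1] = (-4 - 0) / (1 - 0) = -4
p[-2,-1,0] = (2 - 26) / (0 - (-2)) = -12
p[-1,0,1] = (-4 - 2) / (1 - (-1)) = -3
p[-2,-1,0,1] = (-3 - (-12)) / (1 - (-2)) = 3
p(3) = -28 + 26·(5) + (-12)·(5)·(4) + 3·(5)·(4)·(3) = 42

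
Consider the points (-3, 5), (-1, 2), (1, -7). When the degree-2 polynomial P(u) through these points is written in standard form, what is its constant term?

-7/4

Build the Lagrange basis polynomials:
L_0(u) = (u + 1)(u - 1) / [8] = (1/8)u^2 - 1/8
L_1(u) = (u + 3)(u - 1) / [-4] = -(1/4)u^2 - (1/2)u + 3/4
L_2(u) = (u + 3)(u + 1) / [8] = (1/8)u^2 + (1/2)u + 3/8
P(u) = 5·L_0 + 2·L_1 + (-7)·L_2
Only the constant term is needed; take it from each L_i and combine:
5·(-1/8) + 2·(3/4) + (-7)·(3/8) = -7/4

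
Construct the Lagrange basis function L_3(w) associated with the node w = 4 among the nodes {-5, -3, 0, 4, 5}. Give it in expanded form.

L_3(w) = -(1/252)w^4 - (1/84)w^3 + (25/252)w^2 + (25/84)w

L_3(w) = (w + 5)(w + 3)w(w - 5) / [(9)·(7)·(4)·(-1)]
       = (w^4 + 3w^3 - 25w^2 - 75w) / (-252)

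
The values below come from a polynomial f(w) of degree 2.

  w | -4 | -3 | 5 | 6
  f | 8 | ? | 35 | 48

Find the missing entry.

3

The 3 known values determine f uniquely (degree ≤ 2).
L_0(-3) = (-8)·(-9)/[(-9)·(-10)] = 4/5
L_1(-3) = (1)·(-9)/[(9)·(-1)] = 1
L_2(-3) = (1)·(-8)/[(10)·(1)] = -4/5
Sum: 8·(4/5) + 35·(1) + 48·(-4/5) = 3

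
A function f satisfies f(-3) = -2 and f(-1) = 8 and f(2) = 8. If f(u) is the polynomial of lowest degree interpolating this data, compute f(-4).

-10

L_0(-4) = (-3)·(-6)/[(-2)·(-5)] = 9/5
L_1(-4) = (-1)·(-6)/[(2)·(-3)] = -1
L_2(-4) = (-1)·(-3)/[(5)·(3)] = 1/5
Sum: (-2)·(9/5) + 8·(-1) + 8·(1/5) = -10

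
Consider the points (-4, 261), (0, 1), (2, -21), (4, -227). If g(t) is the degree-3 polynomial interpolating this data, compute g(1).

L_0(1) = (1)·(-1)·(-3)/[(-4)·(-6)·(-8)] = -1/64
L_1(1) = (5)·(-1)·(-3)/[(4)·(-2)·(-4)] = 15/32
L_2(1) = (5)·(1)·(-3)/[(6)·(2)·(-2)] = 5/8
L_3(1) = (5)·(1)·(-1)/[(8)·(4)·(2)] = -5/64
Sum: 261·(-1/64) + 1·(15/32) + (-21)·(5/8) + (-227)·(-5/64) = 1

1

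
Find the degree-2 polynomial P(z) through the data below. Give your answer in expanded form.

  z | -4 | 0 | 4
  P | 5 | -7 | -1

L_0(z) = z(z - 4) / [32] = (1/32)z^2 - (1/8)z
L_1(z) = (z + 4)(z - 4) / [-16] = -(1/16)z^2 + 1
L_2(z) = (z + 4)z / [32] = (1/32)z^2 + (1/8)z
P(z) = 5·L_0 + (-7)·L_1 + (-1)·L_2
  5·L_0(z) = (5/32)z^2 - (5/8)z
  (-7)·L_1(z) = (7/16)z^2 - 7
  (-1)·L_2(z) = -(1/32)z^2 - (1/8)z
Adding term by term: (9/16)z^2 - (3/4)z - 7

P(z) = (9/16)z^2 - (3/4)z - 7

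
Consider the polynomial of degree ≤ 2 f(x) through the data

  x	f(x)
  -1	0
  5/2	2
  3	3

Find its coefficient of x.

Build the Lagrange basis polynomials:
L_0(x) = (x - 5/2)(x - 3) / [14] = (1/14)x^2 - (11/28)x + 15/28
L_1(x) = (x + 1)(x - 3) / [-7/4] = -(4/7)x^2 + (8/7)x + 12/7
L_2(x) = (x + 1)(x - 5/2) / [2] = (1/2)x^2 - (3/4)x - 5/4
f(x) = 0·L_0 + 2·L_1 + 3·L_2
Only the coefficient of x is needed; take it from each L_i and combine:
0·(-11/28) + 2·(8/7) + 3·(-3/4) = 1/28

1/28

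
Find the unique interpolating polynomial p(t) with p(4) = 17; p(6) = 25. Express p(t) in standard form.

L_0(t) = (t - 6) / [-2] = -(1/2)t + 3
L_1(t) = (t - 4) / [2] = (1/2)t - 2
p(t) = 17·L_0 + 25·L_1
  17·L_0(t) = -(17/2)t + 51
  25·L_1(t) = (25/2)t - 50
Adding term by term: 4t + 1

p(t) = 4t + 1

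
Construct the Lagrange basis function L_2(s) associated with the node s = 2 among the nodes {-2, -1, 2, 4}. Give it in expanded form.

L_2(s) = (s + 2)(s + 1)(s - 4) / [(4)·(3)·(-2)]
       = (s^3 - s^2 - 10s - 8) / (-24)

L_2(s) = -(1/24)s^3 + (1/24)s^2 + (5/12)s + 1/3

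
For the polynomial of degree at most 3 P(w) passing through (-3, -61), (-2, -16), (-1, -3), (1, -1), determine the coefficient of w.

Build the Lagrange basis polynomials:
L_0(w) = (w + 2)(w + 1)(w - 1) / [-8] = -(1/8)w^3 - (1/4)w^2 + (1/8)w + 1/4
L_1(w) = (w + 3)(w + 1)(w - 1) / [3] = (1/3)w^3 + w^2 - (1/3)w - 1
L_2(w) = (w + 3)(w + 2)(w - 1) / [-4] = -(1/4)w^3 - w^2 - (1/4)w + 3/2
L_3(w) = (w + 3)(w + 2)(w + 1) / [24] = (1/24)w^3 + (1/4)w^2 + (11/24)w + 1/4
P(w) = (-61)·L_0 + (-16)·L_1 + (-3)·L_2 + (-1)·L_3
Only the coefficient of w is needed; take it from each L_i and combine:
(-61)·(1/8) + (-16)·(-1/3) + (-3)·(-1/4) + (-1)·(11/24) = -2

-2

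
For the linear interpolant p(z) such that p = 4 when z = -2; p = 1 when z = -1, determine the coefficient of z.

-3

The leading coefficient equals the top divided difference p[-2,-1].
p[-2,-1] = (1 - 4) / (-1 - (-2)) = -3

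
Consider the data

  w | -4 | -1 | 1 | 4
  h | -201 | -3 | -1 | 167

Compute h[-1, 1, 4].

11

h[-1,1] = (-1 - (-3)) / (1 - (-1)) = 1
h[1,4] = (167 - (-1)) / (4 - 1) = 56
h[-1,1,4] = (56 - 1) / (4 - (-1)) = 11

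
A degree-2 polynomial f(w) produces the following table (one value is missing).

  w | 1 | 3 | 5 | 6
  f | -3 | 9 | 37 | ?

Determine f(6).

The 3 known values determine f uniquely (degree ≤ 2).
L_0(6) = (3)·(1)/[(-2)·(-4)] = 3/8
L_1(6) = (5)·(1)/[(2)·(-2)] = -5/4
L_2(6) = (5)·(3)/[(4)·(2)] = 15/8
Sum: (-3)·(3/8) + 9·(-5/4) + 37·(15/8) = 57

57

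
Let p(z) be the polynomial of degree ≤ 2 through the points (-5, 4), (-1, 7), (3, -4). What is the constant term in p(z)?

89/16

Build the Lagrange basis polynomials:
L_0(z) = (z + 1)(z - 3) / [32] = (1/32)z^2 - (1/16)z - 3/32
L_1(z) = (z + 5)(z - 3) / [-16] = -(1/16)z^2 - (1/8)z + 15/16
L_2(z) = (z + 5)(z + 1) / [32] = (1/32)z^2 + (3/16)z + 5/32
p(z) = 4·L_0 + 7·L_1 + (-4)·L_2
Only the constant term is needed; take it from each L_i and combine:
4·(-3/32) + 7·(15/16) + (-4)·(5/32) = 89/16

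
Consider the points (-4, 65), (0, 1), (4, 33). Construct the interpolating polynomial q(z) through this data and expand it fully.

Build the Lagrange basis polynomials:
L_0(z) = z(z - 4) / [32] = (1/32)z^2 - (1/8)z
L_1(z) = (z + 4)(z - 4) / [-16] = -(1/16)z^2 + 1
L_2(z) = (z + 4)z / [32] = (1/32)z^2 + (1/8)z
q(z) = 65·L_0 + 1·L_1 + 33·L_2
  65·L_0(z) = (65/32)z^2 - (65/8)z
  1·L_1(z) = -(1/16)z^2 + 1
  33·L_2(z) = (33/32)z^2 + (33/8)z
Adding term by term: 3z^2 - 4z + 1

q(z) = 3z^2 - 4z + 1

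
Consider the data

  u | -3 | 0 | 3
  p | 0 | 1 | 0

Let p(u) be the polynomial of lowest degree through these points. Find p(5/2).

L_0(5/2) = (5/2)·(-1/2)/[(-3)·(-6)] = -5/72
L_1(5/2) = (11/2)·(-1/2)/[(3)·(-3)] = 11/36
L_2(5/2) = (11/2)·(5/2)/[(6)·(3)] = 55/72
Sum: 0 + 1·(11/36) + 0 = 11/36

11/36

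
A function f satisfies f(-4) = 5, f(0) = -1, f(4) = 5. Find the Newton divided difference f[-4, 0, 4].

3/8

f[-4,0] = (-1 - 5) / (0 - (-4)) = -3/2
f[0,4] = (5 - (-1)) / (4 - 0) = 3/2
f[-4,0,4] = (3/2 - (-3/2)) / (4 - (-4)) = 3/8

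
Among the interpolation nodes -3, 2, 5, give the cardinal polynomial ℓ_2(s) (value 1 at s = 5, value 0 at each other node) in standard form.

ℓ_2(s) = (1/24)s^2 + (1/24)s - 1/4

ℓ_2(s) = (s + 3)(s - 2) / [(8)·(3)]
       = (s^2 + s - 6) / (24)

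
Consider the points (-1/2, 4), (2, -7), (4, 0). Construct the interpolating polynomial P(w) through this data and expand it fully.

Build the Lagrange basis polynomials:
L_0(w) = (w - 2)(w - 4) / [45/4] = (4/45)w^2 - (8/15)w + 32/45
L_1(w) = (w + 1/2)(w - 4) / [-5] = -(1/5)w^2 + (7/10)w + 2/5
L_2(w) = (w + 1/2)(w - 2) / [9] = (1/9)w^2 - (1/6)w - 1/9
P(w) = 4·L_0 + (-7)·L_1 + 0·L_2
  4·L_0(w) = (16/45)w^2 - (32/15)w + 128/45
  (-7)·L_1(w) = (7/5)w^2 - (49/10)w - 14/5
  0·L_2(w) = 0
Adding term by term: (79/45)w^2 - (211/30)w + 2/45

P(w) = (79/45)w^2 - (211/30)w + 2/45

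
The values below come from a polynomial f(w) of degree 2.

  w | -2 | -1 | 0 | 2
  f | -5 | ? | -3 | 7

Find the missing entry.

The 3 known values determine f uniquely (degree ≤ 2).
Evaluate each Lagrange basis at w = -1:
L_0(-1) = (-1)·(-3)/[(-2)·(-4)] = 3/8
L_1(-1) = (1)·(-3)/[(2)·(-2)] = 3/4
L_2(-1) = (1)·(-1)/[(4)·(2)] = -1/8
Sum: (-5)·(3/8) + (-3)·(3/4) + 7·(-1/8) = -5

-5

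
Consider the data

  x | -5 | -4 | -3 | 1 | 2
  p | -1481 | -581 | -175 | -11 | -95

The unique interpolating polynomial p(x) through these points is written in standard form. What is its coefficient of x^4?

The leading coefficient equals the top divided difference p[-5,-4,-3,1,2].
p[-5,-4] = (-581 - (-1481)) / (-4 - (-5)) = 900
p[-4,-3] = (-175 - (-581)) / (-3 - (-4)) = 406
p[-3,1] = (-11 - (-175)) / (1 - (-3)) = 41
p[1,2] = (-95 - (-11)) / (2 - 1) = -84
p[-5,-4,-3] = (406 - 900) / (-3 - (-5)) = -247
p[-4,-3,1] = (41 - 406) / (1 - (-4)) = -73
p[-3,1,2] = (-84 - 41) / (2 - (-3)) = -25
p[-5,-4,-3,1] = (-73 - (-247)) / (1 - (-5)) = 29
p[-4,-3,1,2] = (-25 - (-73)) / (2 - (-4)) = 8
p[-5,-4,-3,1,2] = (8 - 29) / (2 - (-5)) = -3

-3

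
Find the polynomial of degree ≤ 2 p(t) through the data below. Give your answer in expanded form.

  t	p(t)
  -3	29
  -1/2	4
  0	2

p(t) = 2t^2 - 3t + 2

Newton's divided differences:
p[-3,-1/2] = (4 - 29) / (-1/2 - (-3)) = -10
p[-1/2,0] = (2 - 4) / (0 - (-1/2)) = -4
p[-3,-1/2,0] = (-4 - (-10)) / (0 - (-3)) = 2
p(t) = 29 + (-10)·(t + 3) + 2·(t + 3)(t + 1/2)
Expanding: p(t) = 2t^2 - 3t + 2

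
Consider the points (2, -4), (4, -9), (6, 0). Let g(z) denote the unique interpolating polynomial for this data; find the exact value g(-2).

48

L_0(-2) = (-6)·(-8)/[(-2)·(-4)] = 6
L_1(-2) = (-4)·(-8)/[(2)·(-2)] = -8
L_2(-2) = (-4)·(-6)/[(4)·(2)] = 3
Sum: (-4)·(6) + (-9)·(-8) + 0 = 48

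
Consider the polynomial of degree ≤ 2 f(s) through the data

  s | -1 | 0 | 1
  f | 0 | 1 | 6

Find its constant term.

1

L_0(s) = s(s - 1) / [2] = (1/2)s^2 - (1/2)s
L_1(s) = (s + 1)(s - 1) / [-1] = -s^2 + 1
L_2(s) = (s + 1)s / [2] = (1/2)s^2 + (1/2)s
f(s) = 0·L_0 + 1·L_1 + 6·L_2
Only the constant term is needed; take it from each L_i and combine:
0·(0) + 1·(1) + 6·(0) = 1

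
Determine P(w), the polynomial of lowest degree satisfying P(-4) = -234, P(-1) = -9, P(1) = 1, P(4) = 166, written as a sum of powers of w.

P(w) = 3w^3 - 2w^2 + 2w - 2

L_0(w) = (w + 1)(w - 1)(w - 4) / [-120] = -(1/120)w^3 + (1/30)w^2 + (1/120)w - 1/30
L_1(w) = (w + 4)(w - 1)(w - 4) / [30] = (1/30)w^3 - (1/30)w^2 - (8/15)w + 8/15
L_2(w) = (w + 4)(w + 1)(w - 4) / [-30] = -(1/30)w^3 - (1/30)w^2 + (8/15)w + 8/15
L_3(w) = (w + 4)(w + 1)(w - 1) / [120] = (1/120)w^3 + (1/30)w^2 - (1/120)w - 1/30
P(w) = (-234)·L_0 + (-9)·L_1 + 1·L_2 + 166·L_3
  (-234)·L_0(w) = (39/20)w^3 - (39/5)w^2 - (39/20)w + 39/5
  (-9)·L_1(w) = -(3/10)w^3 + (3/10)w^2 + (24/5)w - 24/5
  1·L_2(w) = -(1/30)w^3 - (1/30)w^2 + (8/15)w + 8/15
  166·L_3(w) = (83/60)w^3 + (83/15)w^2 - (83/60)w - 83/15
Adding term by term: 3w^3 - 2w^2 + 2w - 2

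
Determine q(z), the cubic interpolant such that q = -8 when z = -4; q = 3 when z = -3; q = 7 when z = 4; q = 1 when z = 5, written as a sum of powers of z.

q(z) = (3/56)z^3 - (8/7)z^2 + (57/56)z + 249/14

Build the Lagrange basis polynomials:
L_0(z) = (z + 3)(z - 4)(z - 5) / [-72] = -(1/72)z^3 + (1/12)z^2 + (7/72)z - 5/6
L_1(z) = (z + 4)(z - 4)(z - 5) / [56] = (1/56)z^3 - (5/56)z^2 - (2/7)z + 10/7
L_2(z) = (z + 4)(z + 3)(z - 5) / [-56] = -(1/56)z^3 - (1/28)z^2 + (23/56)z + 15/14
L_3(z) = (z + 4)(z + 3)(z - 4) / [72] = (1/72)z^3 + (1/24)z^2 - (2/9)z - 2/3
q(z) = (-8)·L_0 + 3·L_1 + 7·L_2 + 1·L_3
  (-8)·L_0(z) = (1/9)z^3 - (2/3)z^2 - (7/9)z + 20/3
  3·L_1(z) = (3/56)z^3 - (15/56)z^2 - (6/7)z + 30/7
  7·L_2(z) = -(1/8)z^3 - (1/4)z^2 + (23/8)z + 15/2
  1·L_3(z) = (1/72)z^3 + (1/24)z^2 - (2/9)z - 2/3
Adding term by term: (3/56)z^3 - (8/7)z^2 + (57/56)z + 249/14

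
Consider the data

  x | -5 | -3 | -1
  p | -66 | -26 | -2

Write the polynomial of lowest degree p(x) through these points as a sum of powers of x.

Build the Lagrange basis polynomials:
L_0(x) = (x + 3)(x + 1) / [8] = (1/8)x^2 + (1/2)x + 3/8
L_1(x) = (x + 5)(x + 1) / [-4] = -(1/4)x^2 - (3/2)x - 5/4
L_2(x) = (x + 5)(x + 3) / [8] = (1/8)x^2 + x + 15/8
p(x) = (-66)·L_0 + (-26)·L_1 + (-2)·L_2
  (-66)·L_0(x) = -(33/4)x^2 - 33x - 99/4
  (-26)·L_1(x) = (13/2)x^2 + 39x + 65/2
  (-2)·L_2(x) = -(1/4)x^2 - 2x - 15/4
Adding term by term: -2x^2 + 4x + 4

p(x) = -2x^2 + 4x + 4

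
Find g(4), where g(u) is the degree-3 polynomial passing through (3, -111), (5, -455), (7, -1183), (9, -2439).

-244

Evaluate each Lagrange basis at u = 4:
L_0(4) = (-1)·(-3)·(-5)/[(-2)·(-4)·(-6)] = 5/16
L_1(4) = (1)·(-3)·(-5)/[(2)·(-2)·(-4)] = 15/16
L_2(4) = (1)·(-1)·(-5)/[(4)·(2)·(-2)] = -5/16
L_3(4) = (1)·(-1)·(-3)/[(6)·(4)·(2)] = 1/16
Sum: (-111)·(5/16) + (-455)·(15/16) + (-1183)·(-5/16) + (-2439)·(1/16) = -244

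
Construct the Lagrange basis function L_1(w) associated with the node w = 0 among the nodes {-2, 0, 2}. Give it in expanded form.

L_1(w) = (w + 2)(w - 2) / [(2)·(-2)]
       = (w^2 - 4) / (-4)

L_1(w) = -(1/4)w^2 + 1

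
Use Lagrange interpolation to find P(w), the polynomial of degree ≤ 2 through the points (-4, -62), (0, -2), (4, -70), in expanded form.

P(w) = -4w^2 - w - 2

L_0(w) = w(w - 4) / [32] = (1/32)w^2 - (1/8)w
L_1(w) = (w + 4)(w - 4) / [-16] = -(1/16)w^2 + 1
L_2(w) = (w + 4)w / [32] = (1/32)w^2 + (1/8)w
P(w) = (-62)·L_0 + (-2)·L_1 + (-70)·L_2
  (-62)·L_0(w) = -(31/16)w^2 + (31/4)w
  (-2)·L_1(w) = (1/8)w^2 - 2
  (-70)·L_2(w) = -(35/16)w^2 - (35/4)w
Adding term by term: -4w^2 - w - 2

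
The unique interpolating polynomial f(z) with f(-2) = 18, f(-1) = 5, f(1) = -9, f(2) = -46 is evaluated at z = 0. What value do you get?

Using Newton's divided-difference form:
f[-2,-1] = (5 - 18) / (-1 - (-2)) = -13
f[-1,1] = (-9 - 5) / (1 - (-1)) = -7
f[1,2] = (-46 - (-9)) / (2 - 1) = -37
f[-2,-1,1] = (-7 - (-13)) / (1 - (-2)) = 2
f[-1,1,2] = (-37 - (-7)) / (2 - (-1)) = -10
f[-2,-1,1,2] = (-10 - 2) / (2 - (-2)) = -3
f(0) = 18 + (-13)·(2) + 2·(2)·(1) + (-3)·(2)·(1)·(-1) = 2

2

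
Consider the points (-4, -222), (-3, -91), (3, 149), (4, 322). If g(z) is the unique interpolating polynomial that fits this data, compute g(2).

54

Using Newton's divided-difference form:
g[-4,-3] = (-91 - (-222)) / (-3 - (-4)) = 131
g[-3,3] = (149 - (-91)) / (3 - (-3)) = 40
g[3,4] = (322 - 149) / (4 - 3) = 173
g[-4,-3,3] = (40 - 131) / (3 - (-4)) = -13
g[-3,3,4] = (173 - 40) / (4 - (-3)) = 19
g[-4,-3,3,4] = (19 - (-13)) / (4 - (-4)) = 4
g(2) = -222 + 131·(6) + (-13)·(6)·(5) + 4·(6)·(5)·(-1) = 54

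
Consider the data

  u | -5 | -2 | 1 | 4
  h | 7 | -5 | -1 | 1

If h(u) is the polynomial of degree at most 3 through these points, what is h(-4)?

Using Newton's divided-difference form:
h[-5,-2] = (-5 - 7) / (-2 - (-5)) = -4
h[-2,1] = (-1 - (-5)) / (1 - (-2)) = 4/3
h[1,4] = (1 - (-1)) / (4 - 1) = 2/3
h[-5,-2,1] = (4/3 - (-4)) / (1 - (-5)) = 8/9
h[-2,1,4] = (2/3 - 4/3) / (4 - (-2)) = -1/9
h[-5,-2,1,4] = (-1/9 - 8/9) / (4 - (-5)) = -1/9
h(-4) = 7 + (-4)·(1) + (8/9)·(1)·(-2) + (-1/9)·(1)·(-2)·(-5) = 1/9

1/9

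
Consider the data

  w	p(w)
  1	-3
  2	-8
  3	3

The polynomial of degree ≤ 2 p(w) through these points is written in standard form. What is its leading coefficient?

8

Build the Lagrange basis polynomials:
L_0(w) = (w - 2)(w - 3) / [2] = (1/2)w^2 - (5/2)w + 3
L_1(w) = (w - 1)(w - 3) / [-1] = -w^2 + 4w - 3
L_2(w) = (w - 1)(w - 2) / [2] = (1/2)w^2 - (3/2)w + 1
p(w) = (-3)·L_0 + (-8)·L_1 + 3·L_2
Only the coefficient of w^2 is needed; take it from each L_i and combine:
(-3)·(1/2) + (-8)·(-1) + 3·(1/2) = 8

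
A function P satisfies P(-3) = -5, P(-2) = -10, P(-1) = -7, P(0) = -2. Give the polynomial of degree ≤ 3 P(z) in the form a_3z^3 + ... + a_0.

Newton's divided differences:
P[-3,-2] = (-10 - (-5)) / (-2 - (-3)) = -5
P[-2,-1] = (-7 - (-10)) / (-1 - (-2)) = 3
P[-1,0] = (-2 - (-7)) / (0 - (-1)) = 5
P[-3,-2,-1] = (3 - (-5)) / (-1 - (-3)) = 4
P[-2,-1,0] = (5 - 3) / (0 - (-2)) = 1
P[-3,-2,-1,0] = (1 - 4) / (0 - (-3)) = -1
P(z) = -5 + (-5)·(z + 3) + 4·(z + 3)(z + 2) + (-1)·(z + 3)(z + 2)(z + 1)
Expanding: P(z) = -z^3 - 2z^2 + 4z - 2

P(z) = -z^3 - 2z^2 + 4z - 2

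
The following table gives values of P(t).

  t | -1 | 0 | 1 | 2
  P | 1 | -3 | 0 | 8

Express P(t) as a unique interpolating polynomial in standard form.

Build the Lagrange basis polynomials:
L_0(t) = t(t - 1)(t - 2) / [-6] = -(1/6)t^3 + (1/2)t^2 - (1/3)t
L_1(t) = (t + 1)(t - 1)(t - 2) / [2] = (1/2)t^3 - t^2 - (1/2)t + 1
L_2(t) = (t + 1)t(t - 2) / [-2] = -(1/2)t^3 + (1/2)t^2 + t
L_3(t) = (t + 1)t(t - 1) / [6] = (1/6)t^3 - (1/6)t
P(t) = 1·L_0 + (-3)·L_1 + 0·L_2 + 8·L_3
  1·L_0(t) = -(1/6)t^3 + (1/2)t^2 - (1/3)t
  (-3)·L_1(t) = -(3/2)t^3 + 3t^2 + (3/2)t - 3
  0·L_2(t) = 0
  8·L_3(t) = (4/3)t^3 - (4/3)t
Adding term by term: -(1/3)t^3 + (7/2)t^2 - (1/6)t - 3

P(t) = -(1/3)t^3 + (7/2)t^2 - (1/6)t - 3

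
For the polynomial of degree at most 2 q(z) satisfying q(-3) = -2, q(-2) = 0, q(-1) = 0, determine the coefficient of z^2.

-1

The leading coefficient equals the top divided difference q[-3,-2,-1].
q[-3,-2] = (0 - (-2)) / (-2 - (-3)) = 2
q[-2,-1] = (0 - 0) / (-1 - (-2)) = 0
q[-3,-2,-1] = (0 - 2) / (-1 - (-3)) = -1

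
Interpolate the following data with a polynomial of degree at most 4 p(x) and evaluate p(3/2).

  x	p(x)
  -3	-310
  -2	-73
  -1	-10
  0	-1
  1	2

-55/16

Evaluate each Lagrange basis at x = 3/2:
L_0(3/2) = (7/2)·(5/2)·(3/2)·(1/2)/[(-1)·(-2)·(-3)·(-4)] = 35/128
L_1(3/2) = (9/2)·(5/2)·(3/2)·(1/2)/[(1)·(-1)·(-2)·(-3)] = -45/32
L_2(3/2) = (9/2)·(7/2)·(3/2)·(1/2)/[(2)·(1)·(-1)·(-2)] = 189/64
L_3(3/2) = (9/2)·(7/2)·(5/2)·(1/2)/[(3)·(2)·(1)·(-1)] = -105/32
L_4(3/2) = (9/2)·(7/2)·(5/2)·(3/2)/[(4)·(3)·(2)·(1)] = 315/128
Sum: (-310)·(35/128) + (-73)·(-45/32) + (-10)·(189/64) + (-1)·(-105/32) + 2·(315/128) = -55/16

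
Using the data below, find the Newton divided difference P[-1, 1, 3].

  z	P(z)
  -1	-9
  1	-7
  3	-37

-4

P[-1,1] = (-7 - (-9)) / (1 - (-1)) = 1
P[1,3] = (-37 - (-7)) / (3 - 1) = -15
P[-1,1,3] = (-15 - 1) / (3 - (-1)) = -4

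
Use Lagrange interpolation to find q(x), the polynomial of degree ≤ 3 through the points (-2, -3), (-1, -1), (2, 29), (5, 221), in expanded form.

Build the Lagrange basis polynomials:
L_0(x) = (x + 1)(x - 2)(x - 5) / [-28] = -(1/28)x^3 + (3/14)x^2 - (3/28)x - 5/14
L_1(x) = (x + 2)(x - 2)(x - 5) / [18] = (1/18)x^3 - (5/18)x^2 - (2/9)x + 10/9
L_2(x) = (x + 2)(x + 1)(x - 5) / [-36] = -(1/36)x^3 + (1/18)x^2 + (13/36)x + 5/18
L_3(x) = (x + 2)(x + 1)(x - 2) / [126] = (1/126)x^3 + (1/126)x^2 - (2/63)x - 2/63
q(x) = (-3)·L_0 + (-1)·L_1 + 29·L_2 + 221·L_3
  (-3)·L_0(x) = (3/28)x^3 - (9/14)x^2 + (9/28)x + 15/14
  (-1)·L_1(x) = -(1/18)x^3 + (5/18)x^2 + (2/9)x - 10/9
  29·L_2(x) = -(29/36)x^3 + (29/18)x^2 + (377/36)x + 145/18
  221·L_3(x) = (221/126)x^3 + (221/126)x^2 - (442/63)x - 442/63
Adding term by term: x^3 + 3x^2 + 4x + 1

q(x) = x^3 + 3x^2 + 4x + 1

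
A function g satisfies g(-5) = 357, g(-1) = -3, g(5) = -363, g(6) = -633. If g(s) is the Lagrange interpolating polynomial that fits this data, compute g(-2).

15

Evaluate each Lagrange basis at s = -2:
L_0(-2) = (-1)·(-7)·(-8)/[(-4)·(-10)·(-11)] = 7/55
L_1(-2) = (3)·(-7)·(-8)/[(4)·(-6)·(-7)] = 1
L_2(-2) = (3)·(-1)·(-8)/[(10)·(6)·(-1)] = -2/5
L_3(-2) = (3)·(-1)·(-7)/[(11)·(7)·(1)] = 3/11
Sum: 357·(7/55) + (-3)·(1) + (-363)·(-2/5) + (-633)·(3/11) = 15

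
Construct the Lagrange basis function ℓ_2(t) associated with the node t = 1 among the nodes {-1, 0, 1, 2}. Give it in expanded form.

ℓ_2(t) = -(1/2)t^3 + (1/2)t^2 + t

ℓ_2(t) = (t + 1)t(t - 2) / [(2)·(1)·(-1)]
       = (t^3 - t^2 - 2t) / (-2)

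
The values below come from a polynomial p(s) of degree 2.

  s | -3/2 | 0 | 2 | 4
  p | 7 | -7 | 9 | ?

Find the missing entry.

1357/21

The 3 known values determine p uniquely (degree ≤ 2).
Evaluate each Lagrange basis at s = 4:
L_0(4) = (4)·(2)/[(-3/2)·(-7/2)] = 32/21
L_1(4) = (11/2)·(2)/[(3/2)·(-2)] = -11/3
L_2(4) = (11/2)·(4)/[(7/2)·(2)] = 22/7
Sum: 7·(32/21) + (-7)·(-11/3) + 9·(22/7) = 1357/21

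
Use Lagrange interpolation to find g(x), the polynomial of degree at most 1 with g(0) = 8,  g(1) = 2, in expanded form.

g(x) = -6x + 8

Build the Lagrange basis polynomials:
L_0(x) = (x - 1) / [-1] = -x + 1
L_1(x) = x / [1] = x
g(x) = 8·L_0 + 2·L_1
  8·L_0(x) = -8x + 8
  2·L_1(x) = 2x
Adding term by term: -6x + 8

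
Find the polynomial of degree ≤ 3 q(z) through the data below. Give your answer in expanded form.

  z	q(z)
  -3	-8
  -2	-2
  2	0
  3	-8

q(z) = -(1/10)z^3 - (7/5)z^2 + (9/10)z + 23/5

Newton's divided differences:
q[-3,-2] = (-2 - (-8)) / (-2 - (-3)) = 6
q[-2,2] = (0 - (-2)) / (2 - (-2)) = 1/2
q[2,3] = (-8 - 0) / (3 - 2) = -8
q[-3,-2,2] = (1/2 - 6) / (2 - (-3)) = -11/10
q[-2,2,3] = (-8 - 1/2) / (3 - (-2)) = -17/10
q[-3,-2,2,3] = (-17/10 - (-11/10)) / (3 - (-3)) = -1/10
q(z) = -8 + 6·(z + 3) + (-11/10)·(z + 3)(z + 2) + (-1/10)·(z + 3)(z + 2)(z - 2)
Expanding: q(z) = -(1/10)z^3 - (7/5)z^2 + (9/10)z + 23/5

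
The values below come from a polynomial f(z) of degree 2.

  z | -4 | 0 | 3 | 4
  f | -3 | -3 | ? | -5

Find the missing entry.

The 3 known values determine f uniquely (degree ≤ 2).
L_0(3) = (3)·(-1)/[(-4)·(-8)] = -3/32
L_1(3) = (7)·(-1)/[(4)·(-4)] = 7/16
L_2(3) = (7)·(3)/[(8)·(4)] = 21/32
Sum: (-3)·(-3/32) + (-3)·(7/16) + (-5)·(21/32) = -69/16

-69/16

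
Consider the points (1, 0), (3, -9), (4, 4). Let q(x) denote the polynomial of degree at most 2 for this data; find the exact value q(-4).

Evaluate each Lagrange basis at x = -4:
L_0(-4) = (-7)·(-8)/[(-2)·(-3)] = 28/3
L_1(-4) = (-5)·(-8)/[(2)·(-1)] = -20
L_2(-4) = (-5)·(-7)/[(3)·(1)] = 35/3
Sum: 0 + (-9)·(-20) + 4·(35/3) = 680/3

680/3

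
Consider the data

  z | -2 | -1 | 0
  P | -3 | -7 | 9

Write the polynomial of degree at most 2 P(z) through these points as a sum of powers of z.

Build the Lagrange basis polynomials:
L_0(z) = (z + 1)z / [2] = (1/2)z^2 + (1/2)z
L_1(z) = (z + 2)z / [-1] = -z^2 - 2z
L_2(z) = (z + 2)(z + 1) / [2] = (1/2)z^2 + (3/2)z + 1
P(z) = (-3)·L_0 + (-7)·L_1 + 9·L_2
  (-3)·L_0(z) = -(3/2)z^2 - (3/2)z
  (-7)·L_1(z) = 7z^2 + 14z
  9·L_2(z) = (9/2)z^2 + (27/2)z + 9
Adding term by term: 10z^2 + 26z + 9

P(z) = 10z^2 + 26z + 9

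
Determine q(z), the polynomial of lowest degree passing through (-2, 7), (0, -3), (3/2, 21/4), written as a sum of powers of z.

q(z) = 3z^2 + z - 3

Build the Lagrange basis polynomials:
L_0(z) = z(z - 3/2) / [7] = (1/7)z^2 - (3/14)z
L_1(z) = (z + 2)(z - 3/2) / [-3] = -(1/3)z^2 - (1/6)z + 1
L_2(z) = (z + 2)z / [21/4] = (4/21)z^2 + (8/21)z
q(z) = 7·L_0 + (-3)·L_1 + (21/4)·L_2
  7·L_0(z) = z^2 - (3/2)z
  (-3)·L_1(z) = z^2 + (1/2)z - 3
  (21/4)·L_2(z) = z^2 + 2z
Adding term by term: 3z^2 + z - 3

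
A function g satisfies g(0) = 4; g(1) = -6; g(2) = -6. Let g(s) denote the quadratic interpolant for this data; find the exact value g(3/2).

L_0(3/2) = (1/2)·(-1/2)/[(-1)·(-2)] = -1/8
L_1(3/2) = (3/2)·(-1/2)/[(1)·(-1)] = 3/4
L_2(3/2) = (3/2)·(1/2)/[(2)·(1)] = 3/8
Sum: 4·(-1/8) + (-6)·(3/4) + (-6)·(3/8) = -29/4

-29/4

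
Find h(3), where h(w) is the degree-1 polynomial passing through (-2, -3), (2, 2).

L_0(3) = (1)/[(-4)] = -1/4
L_1(3) = (5)/[(4)] = 5/4
Sum: (-3)·(-1/4) + 2·(5/4) = 13/4

13/4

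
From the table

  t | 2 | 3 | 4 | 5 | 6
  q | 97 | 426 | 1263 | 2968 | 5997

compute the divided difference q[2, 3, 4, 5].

60

q[2,3] = (426 - 97) / (3 - 2) = 329
q[3,4] = (1263 - 426) / (4 - 3) = 837
q[4,5] = (2968 - 1263) / (5 - 4) = 1705
q[2,3,4] = (837 - 329) / (4 - 2) = 254
q[3,4,5] = (1705 - 837) / (5 - 3) = 434
q[2,3,4,5] = (434 - 254) / (5 - 2) = 60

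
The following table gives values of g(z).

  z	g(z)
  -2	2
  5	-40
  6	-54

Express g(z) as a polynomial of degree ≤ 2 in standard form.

g(z) = -z^2 - 3z

Build the Lagrange basis polynomials:
L_0(z) = (z - 5)(z - 6) / [56] = (1/56)z^2 - (11/56)z + 15/28
L_1(z) = (z + 2)(z - 6) / [-7] = -(1/7)z^2 + (4/7)z + 12/7
L_2(z) = (z + 2)(z - 5) / [8] = (1/8)z^2 - (3/8)z - 5/4
g(z) = 2·L_0 + (-40)·L_1 + (-54)·L_2
  2·L_0(z) = (1/28)z^2 - (11/28)z + 15/14
  (-40)·L_1(z) = (40/7)z^2 - (160/7)z - 480/7
  (-54)·L_2(z) = -(27/4)z^2 + (81/4)z + 135/2
Adding term by term: -z^2 - 3z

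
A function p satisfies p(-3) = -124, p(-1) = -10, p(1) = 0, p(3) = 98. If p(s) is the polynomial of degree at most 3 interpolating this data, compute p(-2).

Evaluate each Lagrange basis at s = -2:
L_0(-2) = (-1)·(-3)·(-5)/[(-2)·(-4)·(-6)] = 5/16
L_1(-2) = (1)·(-3)·(-5)/[(2)·(-2)·(-4)] = 15/16
L_2(-2) = (1)·(-1)·(-5)/[(4)·(2)·(-2)] = -5/16
L_3(-2) = (1)·(-1)·(-3)/[(6)·(4)·(2)] = 1/16
Sum: (-124)·(5/16) + (-10)·(15/16) + 0 + 98·(1/16) = -42

-42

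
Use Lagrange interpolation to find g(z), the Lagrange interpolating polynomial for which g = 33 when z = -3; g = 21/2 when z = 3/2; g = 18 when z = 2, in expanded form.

Build the Lagrange basis polynomials:
L_0(z) = (z - 3/2)(z - 2) / [45/2] = (2/45)z^2 - (7/45)z + 2/15
L_1(z) = (z + 3)(z - 2) / [-9/4] = -(4/9)z^2 - (4/9)z + 8/3
L_2(z) = (z + 3)(z - 3/2) / [5/2] = (2/5)z^2 + (3/5)z - 9/5
g(z) = 33·L_0 + (21/2)·L_1 + 18·L_2
  33·L_0(z) = (22/15)z^2 - (77/15)z + 22/5
  (21/2)·L_1(z) = -(14/3)z^2 - (14/3)z + 28
  18·L_2(z) = (36/5)z^2 + (54/5)z - 162/5
Adding term by term: 4z^2 + z

g(z) = 4z^2 + z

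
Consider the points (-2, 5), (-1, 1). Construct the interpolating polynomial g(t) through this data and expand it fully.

g(t) = -4t - 3

L_0(t) = (t + 1) / [-1] = -t - 1
L_1(t) = (t + 2) / [1] = t + 2
g(t) = 5·L_0 + 1·L_1
  5·L_0(t) = -5t - 5
  1·L_1(t) = t + 2
Adding term by term: -4t - 3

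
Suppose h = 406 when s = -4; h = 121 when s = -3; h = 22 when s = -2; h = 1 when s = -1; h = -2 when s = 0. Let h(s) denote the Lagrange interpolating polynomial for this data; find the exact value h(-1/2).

-7/8

Evaluate each Lagrange basis at s = -1/2:
L_0(-1/2) = (5/2)·(3/2)·(1/2)·(-1/2)/[(-1)·(-2)·(-3)·(-4)] = -5/128
L_1(-1/2) = (7/2)·(3/2)·(1/2)·(-1/2)/[(1)·(-1)·(-2)·(-3)] = 7/32
L_2(-1/2) = (7/2)·(5/2)·(1/2)·(-1/2)/[(2)·(1)·(-1)·(-2)] = -35/64
L_3(-1/2) = (7/2)·(5/2)·(3/2)·(-1/2)/[(3)·(2)·(1)·(-1)] = 35/32
L_4(-1/2) = (7/2)·(5/2)·(3/2)·(1/2)/[(4)·(3)·(2)·(1)] = 35/128
Sum: 406·(-5/128) + 121·(7/32) + 22·(-35/64) + 1·(35/32) + (-2)·(35/128) = -7/8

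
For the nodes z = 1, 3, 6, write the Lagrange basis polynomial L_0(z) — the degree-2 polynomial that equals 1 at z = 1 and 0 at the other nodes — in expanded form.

L_0(z) = (1/10)z^2 - (9/10)z + 9/5

L_0(z) = (z - 3)(z - 6) / [(-2)·(-5)]
       = (z^2 - 9z + 18) / (10)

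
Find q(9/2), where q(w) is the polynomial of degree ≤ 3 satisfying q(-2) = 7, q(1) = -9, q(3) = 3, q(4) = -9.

-1387/60

Evaluate each Lagrange basis at w = 9/2:
L_0(9/2) = (7/2)·(3/2)·(1/2)/[(-3)·(-5)·(-6)] = -7/240
L_1(9/2) = (13/2)·(3/2)·(1/2)/[(3)·(-2)·(-3)] = 13/48
L_2(9/2) = (13/2)·(7/2)·(1/2)/[(5)·(2)·(-1)] = -91/80
L_3(9/2) = (13/2)·(7/2)·(3/2)/[(6)·(3)·(1)] = 91/48
Sum: 7·(-7/240) + (-9)·(13/48) + 3·(-91/80) + (-9)·(91/48) = -1387/60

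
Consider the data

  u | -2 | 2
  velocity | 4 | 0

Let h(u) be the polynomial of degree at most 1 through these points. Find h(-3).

5

L_0(-3) = (-5)/[(-4)] = 5/4
L_1(-3) = (-1)/[(4)] = -1/4
Sum: 4·(5/4) + 0 = 5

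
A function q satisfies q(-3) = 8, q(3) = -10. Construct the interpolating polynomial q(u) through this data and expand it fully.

Build the Lagrange basis polynomials:
L_0(u) = (u - 3) / [-6] = -(1/6)u + 1/2
L_1(u) = (u + 3) / [6] = (1/6)u + 1/2
q(u) = 8·L_0 + (-10)·L_1
  8·L_0(u) = -(4/3)u + 4
  (-10)·L_1(u) = -(5/3)u - 5
Adding term by term: -3u - 1

q(u) = -3u - 1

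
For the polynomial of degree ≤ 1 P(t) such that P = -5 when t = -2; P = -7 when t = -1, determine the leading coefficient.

-2

The leading coefficient equals the top divided difference P[-2,-1].
P[-2,-1] = (-7 - (-5)) / (-1 - (-2)) = -2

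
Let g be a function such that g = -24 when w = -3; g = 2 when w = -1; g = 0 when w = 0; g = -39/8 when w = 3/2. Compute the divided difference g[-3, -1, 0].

g[-3,-1] = (2 - (-24)) / (-1 - (-3)) = 13
g[-1,0] = (0 - 2) / (0 - (-1)) = -2
g[-3,-1,0] = (-2 - 13) / (0 - (-3)) = -5

-5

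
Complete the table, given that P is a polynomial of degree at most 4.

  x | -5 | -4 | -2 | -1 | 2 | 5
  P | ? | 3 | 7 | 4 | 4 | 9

The 5 known values determine P uniquely (degree ≤ 4).
Evaluate each Lagrange basis at x = -5:
L_0(-5) = (-3)·(-4)·(-7)·(-10)/[(-2)·(-3)·(-6)·(-9)] = 70/27
L_1(-5) = (-1)·(-4)·(-7)·(-10)/[(2)·(-1)·(-4)·(-7)] = -5
L_2(-5) = (-1)·(-3)·(-7)·(-10)/[(3)·(1)·(-3)·(-6)] = 35/9
L_3(-5) = (-1)·(-3)·(-4)·(-10)/[(6)·(4)·(3)·(-3)] = -5/9
L_4(-5) = (-1)·(-3)·(-4)·(-7)/[(9)·(7)·(6)·(3)] = 2/27
Sum: 3·(70/27) + 7·(-5) + 4·(35/9) + 4·(-5/9) + 9·(2/27) = -119/9

-119/9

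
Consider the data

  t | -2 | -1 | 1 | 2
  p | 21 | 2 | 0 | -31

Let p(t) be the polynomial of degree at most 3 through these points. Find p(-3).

Using Newton's divided-difference form:
p[-2,-1] = (2 - 21) / (-1 - (-2)) = -19
p[-1,1] = (0 - 2) / (1 - (-1)) = -1
p[1,2] = (-31 - 0) / (2 - 1) = -31
p[-2,-1,1] = (-1 - (-19)) / (1 - (-2)) = 6
p[-1,1,2] = (-31 - (-1)) / (2 - (-1)) = -10
p[-2,-1,1,2] = (-10 - 6) / (2 - (-2)) = -4
p(-3) = 21 + (-19)·(-1) + 6·(-1)·(-2) + (-4)·(-1)·(-2)·(-4) = 84

84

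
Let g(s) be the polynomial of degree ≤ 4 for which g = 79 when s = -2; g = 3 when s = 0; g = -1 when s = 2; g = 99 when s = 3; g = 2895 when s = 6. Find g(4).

L_0(4) = (4)·(2)·(1)·(-2)/[(-2)·(-4)·(-5)·(-8)] = -1/20
L_1(4) = (6)·(2)·(1)·(-2)/[(2)·(-2)·(-3)·(-6)] = 1/3
L_2(4) = (6)·(4)·(1)·(-2)/[(4)·(2)·(-1)·(-4)] = -3/2
L_3(4) = (6)·(4)·(2)·(-2)/[(5)·(3)·(1)·(-3)] = 32/15
L_4(4) = (6)·(4)·(2)·(1)/[(8)·(6)·(4)·(3)] = 1/12
Sum: 79·(-1/20) + 3·(1/3) + (-1)·(-3/2) + 99·(32/15) + 2895·(1/12) = 451

451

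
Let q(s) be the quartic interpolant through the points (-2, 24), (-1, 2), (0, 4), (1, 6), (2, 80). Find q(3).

Evaluate each Lagrange basis at s = 3:
L_0(3) = (4)·(3)·(2)·(1)/[(-1)·(-2)·(-3)·(-4)] = 1
L_1(3) = (5)·(3)·(2)·(1)/[(1)·(-1)·(-2)·(-3)] = -5
L_2(3) = (5)·(4)·(2)·(1)/[(2)·(1)·(-1)·(-2)] = 10
L_3(3) = (5)·(4)·(3)·(1)/[(3)·(2)·(1)·(-1)] = -10
L_4(3) = (5)·(4)·(3)·(2)/[(4)·(3)·(2)·(1)] = 5
Sum: 24·(1) + 2·(-5) + 4·(10) + 6·(-10) + 80·(5) = 394

394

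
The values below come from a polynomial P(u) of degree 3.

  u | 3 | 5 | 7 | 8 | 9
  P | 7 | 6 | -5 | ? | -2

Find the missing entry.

-27/4

The 4 known values determine P uniquely (degree ≤ 3).
Evaluate each Lagrange basis at u = 8:
L_0(8) = (3)·(1)·(-1)/[(-2)·(-4)·(-6)] = 1/16
L_1(8) = (5)·(1)·(-1)/[(2)·(-2)·(-4)] = -5/16
L_2(8) = (5)·(3)·(-1)/[(4)·(2)·(-2)] = 15/16
L_3(8) = (5)·(3)·(1)/[(6)·(4)·(2)] = 5/16
Sum: 7·(1/16) + 6·(-5/16) + (-5)·(15/16) + (-2)·(5/16) = -27/4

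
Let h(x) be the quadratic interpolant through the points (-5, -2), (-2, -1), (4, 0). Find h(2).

-5/27

L_0(2) = (4)·(-2)/[(-3)·(-9)] = -8/27
L_1(2) = (7)·(-2)/[(3)·(-6)] = 7/9
L_2(2) = (7)·(4)/[(9)·(6)] = 14/27
Sum: (-2)·(-8/27) + (-1)·(7/9) + 0 = -5/27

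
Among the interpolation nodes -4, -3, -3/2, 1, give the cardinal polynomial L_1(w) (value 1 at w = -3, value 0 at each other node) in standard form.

L_1(w) = (1/6)w^3 + (3/4)w^2 + (1/12)w - 1

L_1(w) = (w + 4)(w + 3/2)(w - 1) / [(1)·(-3/2)·(-4)]
       = (w^3 + (9/2)w^2 + (1/2)w - 6) / (6)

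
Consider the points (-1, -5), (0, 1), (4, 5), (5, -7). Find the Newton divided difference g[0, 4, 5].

g[0,4] = (5 - 1) / (4 - 0) = 1
g[4,5] = (-7 - 5) / (5 - 4) = -12
g[0,4,5] = (-12 - 1) / (5 - 0) = -13/5

-13/5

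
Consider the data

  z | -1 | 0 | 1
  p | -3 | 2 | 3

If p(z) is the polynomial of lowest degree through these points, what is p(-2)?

-12

Evaluate each Lagrange basis at z = -2:
L_0(-2) = (-2)·(-3)/[(-1)·(-2)] = 3
L_1(-2) = (-1)·(-3)/[(1)·(-1)] = -3
L_2(-2) = (-1)·(-2)/[(2)·(1)] = 1
Sum: (-3)·(3) + 2·(-3) + 3·(1) = -12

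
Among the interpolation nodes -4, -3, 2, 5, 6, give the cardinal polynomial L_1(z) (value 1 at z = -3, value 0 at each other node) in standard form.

L_1(z) = -(1/360)z^4 + (1/40)z^3 - (37/90)z + 2/3

L_1(z) = (z + 4)(z - 2)(z - 5)(z - 6) / [(1)·(-5)·(-8)·(-9)]
       = (z^4 - 9z^3 + 148z - 240) / (-360)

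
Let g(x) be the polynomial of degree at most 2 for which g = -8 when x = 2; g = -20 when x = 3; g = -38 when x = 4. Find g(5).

Evaluate each Lagrange basis at x = 5:
L_0(5) = (2)·(1)/[(-1)·(-2)] = 1
L_1(5) = (3)·(1)/[(1)·(-1)] = -3
L_2(5) = (3)·(2)/[(2)·(1)] = 3
Sum: (-8)·(1) + (-20)·(-3) + (-38)·(3) = -62

-62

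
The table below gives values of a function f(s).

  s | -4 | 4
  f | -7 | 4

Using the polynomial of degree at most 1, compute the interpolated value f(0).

Evaluate each Lagrange basis at s = 0:
L_0(0) = (-4)/[(-8)] = 1/2
L_1(0) = (4)/[(8)] = 1/2
Sum: (-7)·(1/2) + 4·(1/2) = -3/2

-3/2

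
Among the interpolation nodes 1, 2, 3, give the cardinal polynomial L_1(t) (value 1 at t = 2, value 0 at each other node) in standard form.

L_1(t) = (t - 1)(t - 3) / [(1)·(-1)]
       = (t^2 - 4t + 3) / (-1)

L_1(t) = -t^2 + 4t - 3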